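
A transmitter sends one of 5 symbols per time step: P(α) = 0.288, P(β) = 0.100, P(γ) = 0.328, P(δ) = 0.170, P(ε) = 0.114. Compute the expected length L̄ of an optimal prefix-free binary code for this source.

Repeatedly combine the two least-probable nodes; the expected code length is the sum of the merged weights.
merge 1/10 + 57/500 → 107/500
merge 17/100 + 107/500 → 48/125
merge 36/125 + 41/125 → 77/125
merge 48/125 + 77/125 → 1
L = 107/500 + 48/125 + 77/125 + 1 = 1107/500 = 2.214 bits/symbol.

2.214 bits/symbol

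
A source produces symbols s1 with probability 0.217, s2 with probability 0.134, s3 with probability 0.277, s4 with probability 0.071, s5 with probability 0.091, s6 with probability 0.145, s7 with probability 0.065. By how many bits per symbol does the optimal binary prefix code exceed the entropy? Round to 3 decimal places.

Entropy H = −Σ p log₂ p ≈ 2.6258 bits.
Huffman merges: 13/200+71/1000→17/125; 91/1000+67/500→9/40; 17/125+29/200→281/1000; 217/1000+9/40→221/500; 277/1000+281/1000→279/500; 221/500+279/500→1. L = 1321/500 ≈ 2.6420.
L − H = 2.6420 − 2.6258 = 0.016 bits.

0.016 bits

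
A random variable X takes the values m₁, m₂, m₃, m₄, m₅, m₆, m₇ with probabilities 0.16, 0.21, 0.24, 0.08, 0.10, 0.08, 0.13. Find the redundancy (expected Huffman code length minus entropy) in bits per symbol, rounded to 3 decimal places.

Entropy H = −Σ p log₂ p ≈ 2.6878 bits.
Huffman merges: 2/25+2/25→4/25; 1/10+13/100→23/100; 4/25+4/25→8/25; 21/100+23/100→11/25; 6/25+8/25→14/25; 11/25+14/25→1. L = 271/100 ≈ 2.7100.
L − H = 2.7100 − 2.6878 = 0.022 bits.

0.022 bits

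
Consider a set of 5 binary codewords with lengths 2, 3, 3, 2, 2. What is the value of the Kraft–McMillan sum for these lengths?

1

With common denominator 2^3 = 8: Σ 2^(−ℓᵢ) = 2/8 + 1/8 + 1/8 + 2/8 + 2/8 = 8/8 = 1.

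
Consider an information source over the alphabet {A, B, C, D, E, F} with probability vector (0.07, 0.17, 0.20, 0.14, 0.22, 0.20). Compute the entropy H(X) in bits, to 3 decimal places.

H = −Σ pᵢ log₂ pᵢ.
−0.07·log₂(0.07) = 0.2686
−0.17·log₂(0.17) = 0.4346
−0.20·log₂(0.20) = 0.4644
−0.14·log₂(0.14) = 0.3971
−0.22·log₂(0.22) = 0.4806
−0.20·log₂(0.20) = 0.4644
Sum ≈ 2.5096 → 2.510 bits.

2.510 bits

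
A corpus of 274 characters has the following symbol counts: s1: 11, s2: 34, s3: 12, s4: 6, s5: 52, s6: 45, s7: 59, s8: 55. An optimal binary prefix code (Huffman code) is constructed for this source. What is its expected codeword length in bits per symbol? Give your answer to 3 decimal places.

Probabilities are the counts divided by 274.
Repeatedly combine the two least-probable nodes; the expected code length is the sum of the merged weights.
merge 3/137 + 11/274 → 17/274
merge 6/137 + 17/274 → 29/274
merge 29/274 + 17/137 → 63/274
merge 45/274 + 26/137 → 97/274
merge 55/274 + 59/274 → 57/137
merge 63/274 + 97/274 → 80/137
merge 57/137 + 80/137 → 1
L = 17/274 + 29/274 + 63/274 + 97/274 + 57/137 + 80/137 + 1 = 377/137 ≈ 2.752 bits/symbol.

2.752 bits/symbol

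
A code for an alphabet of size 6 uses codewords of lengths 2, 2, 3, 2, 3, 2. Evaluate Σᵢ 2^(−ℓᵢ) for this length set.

With common denominator 2^3 = 8: Σ 2^(−ℓᵢ) = 2/8 + 2/8 + 1/8 + 2/8 + 1/8 + 2/8 = 10/8 = 1.25.

1.25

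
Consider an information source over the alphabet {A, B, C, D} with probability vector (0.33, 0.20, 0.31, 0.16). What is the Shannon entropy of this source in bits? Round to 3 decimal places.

1.939 bits

H = −Σ pᵢ log₂ pᵢ.
−0.33·log₂(0.33) = 0.5278
−0.20·log₂(0.20) = 0.4644
−0.31·log₂(0.31) = 0.5238
−0.16·log₂(0.16) = 0.4230
Sum ≈ 1.9390 → 1.939 bits.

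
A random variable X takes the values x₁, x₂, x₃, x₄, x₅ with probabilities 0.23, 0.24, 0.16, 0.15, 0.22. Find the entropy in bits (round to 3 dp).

2.296 bits

H = −Σ pᵢ log₂ pᵢ.
−0.23·log₂(0.23) = 0.4877
−0.24·log₂(0.24) = 0.4941
−0.16·log₂(0.16) = 0.4230
−0.15·log₂(0.15) = 0.4105
−0.22·log₂(0.22) = 0.4806
Sum ≈ 2.2959 → 2.296 bits.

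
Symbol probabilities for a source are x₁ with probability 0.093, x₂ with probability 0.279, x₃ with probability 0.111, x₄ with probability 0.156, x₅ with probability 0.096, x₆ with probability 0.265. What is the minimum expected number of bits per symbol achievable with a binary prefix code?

Repeatedly combine the two least-probable nodes; the expected code length is the sum of the merged weights.
merge 93/1000 + 12/125 → 189/1000
merge 111/1000 + 39/250 → 267/1000
merge 189/1000 + 53/200 → 227/500
merge 267/1000 + 279/1000 → 273/500
merge 227/500 + 273/500 → 1
L = 189/1000 + 267/1000 + 227/500 + 273/500 + 1 = 307/125 = 2.456 bits/symbol.

2.456 bits/symbol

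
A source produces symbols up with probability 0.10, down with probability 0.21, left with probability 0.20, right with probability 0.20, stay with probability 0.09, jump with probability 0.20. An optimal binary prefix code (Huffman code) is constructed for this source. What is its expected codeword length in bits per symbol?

Repeatedly combine the two least-probable nodes; the expected code length is the sum of the merged weights.
merge 9/100 + 1/10 → 19/100
merge 19/100 + 1/5 → 39/100
merge 1/5 + 1/5 → 2/5
merge 21/100 + 39/100 → 3/5
merge 2/5 + 3/5 → 1
L = 19/100 + 39/100 + 2/5 + 3/5 + 1 = 129/50 = 2.58 bits/symbol.

2.58 bits/symbol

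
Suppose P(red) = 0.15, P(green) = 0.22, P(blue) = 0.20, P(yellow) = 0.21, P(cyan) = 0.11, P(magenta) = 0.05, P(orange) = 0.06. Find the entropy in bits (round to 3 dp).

2.638 bits

H = −Σ pᵢ log₂ pᵢ.
−0.15·log₂(0.15) = 0.4105
−0.22·log₂(0.22) = 0.4806
−0.20·log₂(0.20) = 0.4644
−0.21·log₂(0.21) = 0.4728
−0.11·log₂(0.11) = 0.3503
−0.05·log₂(0.05) = 0.2161
−0.06·log₂(0.06) = 0.2435
Sum ≈ 2.6382 → 2.638 bits.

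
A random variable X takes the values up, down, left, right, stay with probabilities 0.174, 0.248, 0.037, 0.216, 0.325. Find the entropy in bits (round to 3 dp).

2.118 bits

H = −Σ pᵢ log₂ pᵢ.
−0.174·log₂(0.174) = 0.4390
−0.248·log₂(0.248) = 0.4989
−0.037·log₂(0.037) = 0.1760
−0.216·log₂(0.216) = 0.4776
−0.325·log₂(0.325) = 0.5270
Sum ≈ 2.1184 → 2.118 bits.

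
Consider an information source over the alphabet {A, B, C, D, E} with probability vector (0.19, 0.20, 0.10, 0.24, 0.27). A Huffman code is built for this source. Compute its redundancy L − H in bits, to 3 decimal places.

Entropy H = −Σ p log₂ p ≈ 2.2560 bits.
Huffman merges: 1/10+19/100→29/100; 1/5+6/25→11/25; 27/100+29/100→14/25; 11/25+14/25→1. L = 229/100 ≈ 2.2900.
L − H = 2.2900 − 2.2560 = 0.034 bits.

0.034 bits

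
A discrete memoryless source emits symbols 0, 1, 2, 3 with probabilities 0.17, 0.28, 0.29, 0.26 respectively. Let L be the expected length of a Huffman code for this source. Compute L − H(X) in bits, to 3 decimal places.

0.028 bits

Entropy H = −Σ p log₂ p ≈ 1.9720 bits.
Huffman merges: 17/100+13/50→43/100; 7/25+29/100→57/100; 43/100+57/100→1. L = 2 ≈ 2.0000.
L − H = 2.0000 − 1.9720 = 0.028 bits.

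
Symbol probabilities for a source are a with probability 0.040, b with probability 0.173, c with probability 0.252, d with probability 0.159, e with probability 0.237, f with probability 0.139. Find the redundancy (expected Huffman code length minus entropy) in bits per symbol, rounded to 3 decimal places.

0.076 bits

Entropy H = −Σ p log₂ p ≈ 2.4345 bits.
Huffman merges: 1/25+139/1000→179/1000; 159/1000+173/1000→83/250; 179/1000+237/1000→52/125; 63/250+83/250→73/125; 52/125+73/125→1. L = 2511/1000 ≈ 2.5110.
L − H = 2.5110 − 2.4345 = 0.076 bits.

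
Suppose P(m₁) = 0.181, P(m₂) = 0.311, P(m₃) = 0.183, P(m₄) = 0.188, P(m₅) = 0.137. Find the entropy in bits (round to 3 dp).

H = −Σ pᵢ log₂ pᵢ.
−0.181·log₂(0.181) = 0.4463
−0.311·log₂(0.311) = 0.5240
−0.183·log₂(0.183) = 0.4484
−0.188·log₂(0.188) = 0.4533
−0.137·log₂(0.137) = 0.3929
Sum ≈ 2.2649 → 2.265 bits.

2.265 bits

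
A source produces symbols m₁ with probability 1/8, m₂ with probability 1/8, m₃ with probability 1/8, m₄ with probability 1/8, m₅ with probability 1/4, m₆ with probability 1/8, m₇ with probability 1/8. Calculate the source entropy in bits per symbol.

Each probability is a power of 1/2, so log₂(1/p) is an integer.
H = Σ p·log₂(1/p) = 1/8·3 + 1/8·3 + 1/8·3 + 1/8·3 + 1/4·2 + 1/8·3 + 1/8·3 = 2.75 bits.

2.75 bits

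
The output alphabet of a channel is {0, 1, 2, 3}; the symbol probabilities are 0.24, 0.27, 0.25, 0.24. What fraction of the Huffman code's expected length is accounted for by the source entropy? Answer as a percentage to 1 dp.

99.9%

Entropy H = −Σ p log₂ p ≈ 1.9983 bits.
Huffman merges: 6/25+6/25→12/25; 1/4+27/100→13/25; 12/25+13/25→1. L = 2 ≈ 2.0000.
Efficiency = H/L = 1.9983/2.0000 = 99.9%.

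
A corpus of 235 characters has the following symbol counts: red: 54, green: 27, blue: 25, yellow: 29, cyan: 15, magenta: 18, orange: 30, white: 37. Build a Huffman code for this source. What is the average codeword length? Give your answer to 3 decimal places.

2.911 bits/symbol

Probabilities are the counts divided by 235.
Repeatedly combine the two least-probable nodes; the expected code length is the sum of the merged weights.
merge 3/47 + 18/235 → 33/235
merge 5/47 + 27/235 → 52/235
merge 29/235 + 6/47 → 59/235
merge 33/235 + 37/235 → 14/47
merge 52/235 + 54/235 → 106/235
merge 59/235 + 14/47 → 129/235
merge 106/235 + 129/235 → 1
L = 33/235 + 52/235 + 59/235 + 14/47 + 106/235 + 129/235 + 1 = 684/235 ≈ 2.911 bits/symbol.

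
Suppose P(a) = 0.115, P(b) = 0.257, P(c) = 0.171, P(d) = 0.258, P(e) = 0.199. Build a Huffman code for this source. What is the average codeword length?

2.286 bits/symbol

Repeatedly combine the two least-probable nodes; the expected code length is the sum of the merged weights.
merge 23/200 + 171/1000 → 143/500
merge 199/1000 + 257/1000 → 57/125
merge 129/500 + 143/500 → 68/125
merge 57/125 + 68/125 → 1
L = 143/500 + 57/125 + 68/125 + 1 = 1143/500 = 2.286 bits/symbol.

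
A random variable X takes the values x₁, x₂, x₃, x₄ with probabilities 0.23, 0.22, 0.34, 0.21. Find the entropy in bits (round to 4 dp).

1.9702 bits

H = −Σ pᵢ log₂ pᵢ.
−0.23·log₂(0.23) = 0.4877
−0.22·log₂(0.22) = 0.4806
−0.34·log₂(0.34) = 0.5292
−0.21·log₂(0.21) = 0.4728
Sum ≈ 1.9702 → 1.9702 bits.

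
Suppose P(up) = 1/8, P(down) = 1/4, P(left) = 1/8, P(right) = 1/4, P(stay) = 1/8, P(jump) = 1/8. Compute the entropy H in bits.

2.5 bits

Each probability is a power of 1/2, so log₂(1/p) is an integer.
H = Σ p·log₂(1/p) = 1/8·3 + 1/4·2 + 1/8·3 + 1/4·2 + 1/8·3 + 1/8·3 = 2.5 bits.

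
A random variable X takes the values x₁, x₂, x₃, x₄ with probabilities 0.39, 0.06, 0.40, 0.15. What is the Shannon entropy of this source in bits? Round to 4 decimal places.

1.7126 bits

H = −Σ pᵢ log₂ pᵢ.
−0.39·log₂(0.39) = 0.5298
−0.06·log₂(0.06) = 0.2435
−0.40·log₂(0.40) = 0.5288
−0.15·log₂(0.15) = 0.4105
Sum ≈ 1.7126 → 1.7126 bits.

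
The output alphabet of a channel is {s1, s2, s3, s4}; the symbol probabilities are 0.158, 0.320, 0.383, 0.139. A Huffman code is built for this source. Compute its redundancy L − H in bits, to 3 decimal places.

Entropy H = −Σ p log₂ p ≈ 1.8726 bits.
Huffman merges: 139/1000+79/500→297/1000; 297/1000+8/25→617/1000; 383/1000+617/1000→1. L = 957/500 ≈ 1.9140.
L − H = 1.9140 − 1.8726 = 0.041 bits.

0.041 bits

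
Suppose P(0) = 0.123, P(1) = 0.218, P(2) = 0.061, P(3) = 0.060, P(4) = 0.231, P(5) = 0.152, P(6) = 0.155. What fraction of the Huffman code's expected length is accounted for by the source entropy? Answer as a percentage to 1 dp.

99.5%

Entropy H = −Σ p log₂ p ≈ 2.6590 bits.
Huffman merges: 3/50+61/1000→121/1000; 121/1000+123/1000→61/250; 19/125+31/200→307/1000; 109/500+231/1000→449/1000; 61/250+307/1000→551/1000; 449/1000+551/1000→1. L = 334/125 ≈ 2.6720.
Efficiency = H/L = 2.6590/2.6720 = 99.5%.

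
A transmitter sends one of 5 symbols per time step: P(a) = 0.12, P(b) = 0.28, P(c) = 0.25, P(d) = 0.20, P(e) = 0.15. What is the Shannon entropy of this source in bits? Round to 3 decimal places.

H = −Σ pᵢ log₂ pᵢ.
−0.12·log₂(0.12) = 0.3671
−0.28·log₂(0.28) = 0.5142
−0.25·log₂(0.25) = 0.5000
−0.20·log₂(0.20) = 0.4644
−0.15·log₂(0.15) = 0.4105
Sum ≈ 2.2562 → 2.256 bits.

2.256 bits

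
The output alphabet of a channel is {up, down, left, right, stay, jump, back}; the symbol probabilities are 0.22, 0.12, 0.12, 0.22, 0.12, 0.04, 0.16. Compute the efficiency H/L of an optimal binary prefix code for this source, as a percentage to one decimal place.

98.2%

Entropy H = −Σ p log₂ p ≈ 2.6711 bits.
Huffman merges: 1/25+3/25→4/25; 3/25+3/25→6/25; 4/25+4/25→8/25; 11/50+11/50→11/25; 6/25+8/25→14/25; 11/25+14/25→1. L = 68/25 ≈ 2.7200.
Efficiency = H/L = 2.6711/2.7200 = 98.2%.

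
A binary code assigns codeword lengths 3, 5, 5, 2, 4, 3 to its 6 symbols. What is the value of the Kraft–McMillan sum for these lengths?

With common denominator 2^5 = 32: Σ 2^(−ℓᵢ) = 4/32 + 1/32 + 1/32 + 8/32 + 2/32 + 4/32 = 20/32 = 0.625.

0.625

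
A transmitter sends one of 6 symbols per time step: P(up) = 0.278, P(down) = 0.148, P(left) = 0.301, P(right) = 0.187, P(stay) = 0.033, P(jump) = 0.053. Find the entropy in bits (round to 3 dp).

2.282 bits

H = −Σ pᵢ log₂ pᵢ.
−0.278·log₂(0.278) = 0.5134
−0.148·log₂(0.148) = 0.4079
−0.301·log₂(0.301) = 0.5214
−0.187·log₂(0.187) = 0.4523
−0.033·log₂(0.033) = 0.1624
−0.053·log₂(0.053) = 0.2246
Sum ≈ 2.2821 → 2.282 bits.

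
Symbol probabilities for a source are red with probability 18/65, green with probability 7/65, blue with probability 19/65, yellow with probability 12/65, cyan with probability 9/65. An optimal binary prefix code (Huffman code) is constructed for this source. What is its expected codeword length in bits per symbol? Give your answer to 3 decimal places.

Repeatedly combine the two least-probable nodes; the expected code length is the sum of the merged weights.
merge 7/65 + 9/65 → 16/65
merge 12/65 + 16/65 → 28/65
merge 18/65 + 19/65 → 37/65
merge 28/65 + 37/65 → 1
L = 16/65 + 28/65 + 37/65 + 1 = 146/65 ≈ 2.246 bits/symbol.

2.246 bits/symbol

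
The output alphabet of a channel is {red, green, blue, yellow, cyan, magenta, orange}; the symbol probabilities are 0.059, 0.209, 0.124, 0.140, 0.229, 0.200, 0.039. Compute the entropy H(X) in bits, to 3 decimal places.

2.617 bits

H = −Σ pᵢ log₂ pᵢ.
−0.059·log₂(0.059) = 0.2409
−0.209·log₂(0.209) = 0.4720
−0.124·log₂(0.124) = 0.3734
−0.140·log₂(0.140) = 0.3971
−0.229·log₂(0.229) = 0.4870
−0.200·log₂(0.200) = 0.4644
−0.039·log₂(0.039) = 0.1825
Sum ≈ 2.6174 → 2.617 bits.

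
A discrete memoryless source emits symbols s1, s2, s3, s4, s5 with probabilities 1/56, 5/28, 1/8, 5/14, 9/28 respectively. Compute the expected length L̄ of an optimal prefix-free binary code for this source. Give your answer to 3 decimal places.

2.107 bits/symbol

Repeatedly combine the two least-probable nodes; the expected code length is the sum of the merged weights.
merge 1/56 + 1/8 → 1/7
merge 1/7 + 5/28 → 9/28
merge 9/28 + 9/28 → 9/14
merge 5/14 + 9/14 → 1
L = 1/7 + 9/28 + 9/14 + 1 = 59/28 ≈ 2.107 bits/symbol.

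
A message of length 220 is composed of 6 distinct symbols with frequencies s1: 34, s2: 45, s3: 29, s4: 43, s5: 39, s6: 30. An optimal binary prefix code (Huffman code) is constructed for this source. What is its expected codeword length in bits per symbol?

Probabilities are the counts divided by 220.
Repeatedly combine the two least-probable nodes; the expected code length is the sum of the merged weights.
merge 29/220 + 3/22 → 59/220
merge 17/110 + 39/220 → 73/220
merge 43/220 + 9/44 → 2/5
merge 59/220 + 73/220 → 3/5
merge 2/5 + 3/5 → 1
L = 59/220 + 73/220 + 2/5 + 3/5 + 1 = 13/5 = 2.6 bits/symbol.

2.6 bits/symbol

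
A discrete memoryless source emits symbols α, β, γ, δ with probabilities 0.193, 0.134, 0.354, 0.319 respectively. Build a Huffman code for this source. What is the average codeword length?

Repeatedly combine the two least-probable nodes; the expected code length is the sum of the merged weights.
merge 67/500 + 193/1000 → 327/1000
merge 319/1000 + 327/1000 → 323/500
merge 177/500 + 323/500 → 1
L = 327/1000 + 323/500 + 1 = 1973/1000 = 1.973 bits/symbol.

1.973 bits/symbol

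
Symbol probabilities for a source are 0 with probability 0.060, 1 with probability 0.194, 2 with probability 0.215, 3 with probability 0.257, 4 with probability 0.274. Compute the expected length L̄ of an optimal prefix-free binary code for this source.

2.254 bits/symbol

Repeatedly combine the two least-probable nodes; the expected code length is the sum of the merged weights.
merge 3/50 + 97/500 → 127/500
merge 43/200 + 127/500 → 469/1000
merge 257/1000 + 137/500 → 531/1000
merge 469/1000 + 531/1000 → 1
L = 127/500 + 469/1000 + 531/1000 + 1 = 1127/500 = 2.254 bits/symbol.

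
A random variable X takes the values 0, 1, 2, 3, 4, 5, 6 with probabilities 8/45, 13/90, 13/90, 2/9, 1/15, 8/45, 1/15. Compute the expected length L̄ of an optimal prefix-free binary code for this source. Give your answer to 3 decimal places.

Repeatedly combine the two least-probable nodes; the expected code length is the sum of the merged weights.
merge 1/15 + 1/15 → 2/15
merge 2/15 + 13/90 → 5/18
merge 13/90 + 8/45 → 29/90
merge 8/45 + 2/9 → 2/5
merge 5/18 + 29/90 → 3/5
merge 2/5 + 3/5 → 1
L = 2/15 + 5/18 + 29/90 + 2/5 + 3/5 + 1 = 41/15 ≈ 2.733 bits/symbol.

2.733 bits/symbol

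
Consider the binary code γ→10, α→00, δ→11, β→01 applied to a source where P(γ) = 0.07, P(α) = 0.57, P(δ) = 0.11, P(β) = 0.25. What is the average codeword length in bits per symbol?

L̄ = Σ pᵢ·ℓᵢ = 0.07·2 + 0.57·2 + 0.11·2 + 0.25·2 = 2 bits/symbol.

2 bits/symbol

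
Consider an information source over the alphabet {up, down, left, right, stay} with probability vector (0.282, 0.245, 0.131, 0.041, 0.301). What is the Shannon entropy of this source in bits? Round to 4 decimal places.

H = −Σ pᵢ log₂ pᵢ.
−0.282·log₂(0.282) = 0.5150
−0.245·log₂(0.245) = 0.4971
−0.131·log₂(0.131) = 0.3841
−0.041·log₂(0.041) = 0.1889
−0.301·log₂(0.301) = 0.5214
Sum ≈ 2.1066 → 2.1066 bits.

2.1066 bits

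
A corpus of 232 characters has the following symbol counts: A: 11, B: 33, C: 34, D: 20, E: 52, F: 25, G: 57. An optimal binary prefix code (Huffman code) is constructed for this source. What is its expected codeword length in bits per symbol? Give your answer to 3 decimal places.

2.664 bits/symbol

Probabilities are the counts divided by 232.
Repeatedly combine the two least-probable nodes; the expected code length is the sum of the merged weights.
merge 11/232 + 5/58 → 31/232
merge 25/232 + 31/232 → 7/29
merge 33/232 + 17/116 → 67/232
merge 13/58 + 7/29 → 27/58
merge 57/232 + 67/232 → 31/58
merge 27/58 + 31/58 → 1
L = 31/232 + 7/29 + 67/232 + 27/58 + 31/58 + 1 = 309/116 ≈ 2.664 bits/symbol.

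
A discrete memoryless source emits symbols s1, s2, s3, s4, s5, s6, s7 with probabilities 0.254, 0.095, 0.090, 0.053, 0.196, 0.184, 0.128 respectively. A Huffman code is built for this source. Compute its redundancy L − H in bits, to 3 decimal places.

0.041 bits

Entropy H = −Σ p log₂ p ≈ 2.6519 bits.
Huffman merges: 53/1000+9/100→143/1000; 19/200+16/125→223/1000; 143/1000+23/125→327/1000; 49/250+223/1000→419/1000; 127/500+327/1000→581/1000; 419/1000+581/1000→1. L = 2693/1000 ≈ 2.6930.
L − H = 2.6930 − 2.6519 = 0.041 bits.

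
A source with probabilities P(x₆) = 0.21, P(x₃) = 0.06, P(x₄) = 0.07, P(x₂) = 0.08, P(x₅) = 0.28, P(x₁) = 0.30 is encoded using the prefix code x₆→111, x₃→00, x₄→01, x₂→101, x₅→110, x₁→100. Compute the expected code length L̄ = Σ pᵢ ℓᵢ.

2.87 bits/symbol

L̄ = Σ pᵢ·ℓᵢ = 0.21·3 + 0.06·2 + 0.07·2 + 0.08·3 + 0.28·3 + 0.30·3 = 2.87 bits/symbol.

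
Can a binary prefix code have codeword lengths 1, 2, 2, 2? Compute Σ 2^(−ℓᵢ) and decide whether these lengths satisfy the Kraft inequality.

1.25; no

With common denominator 2^2 = 4: Σ 2^(−ℓᵢ) = 2/4 + 1/4 + 1/4 + 1/4 = 5/4 = 1.25.
Kraft's inequality requires Σ ≤ 1; here Σ = 1.25 > 1, so no such prefix code exists.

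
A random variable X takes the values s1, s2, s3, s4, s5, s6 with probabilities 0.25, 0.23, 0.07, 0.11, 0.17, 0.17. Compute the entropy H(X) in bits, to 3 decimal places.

2.476 bits

H = −Σ pᵢ log₂ pᵢ.
−0.25·log₂(0.25) = 0.5000
−0.23·log₂(0.23) = 0.4877
−0.07·log₂(0.07) = 0.2686
−0.11·log₂(0.11) = 0.3503
−0.17·log₂(0.17) = 0.4346
−0.17·log₂(0.17) = 0.4346
Sum ≈ 2.4757 → 2.476 bits.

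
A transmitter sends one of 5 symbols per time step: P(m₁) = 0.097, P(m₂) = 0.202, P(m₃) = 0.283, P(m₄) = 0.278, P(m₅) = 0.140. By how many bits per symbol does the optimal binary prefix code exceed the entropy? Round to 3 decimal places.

Entropy H = −Σ p log₂ p ≈ 2.2185 bits.
Huffman merges: 97/1000+7/50→237/1000; 101/500+237/1000→439/1000; 139/500+283/1000→561/1000; 439/1000+561/1000→1. L = 2237/1000 ≈ 2.2370.
L − H = 2.2370 − 2.2185 = 0.018 bits.

0.018 bits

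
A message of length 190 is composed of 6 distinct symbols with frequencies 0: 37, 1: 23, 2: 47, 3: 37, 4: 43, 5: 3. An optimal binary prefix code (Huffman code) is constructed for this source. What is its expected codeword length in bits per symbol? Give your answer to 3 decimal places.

Probabilities are the counts divided by 190.
Repeatedly combine the two least-probable nodes; the expected code length is the sum of the merged weights.
merge 3/190 + 23/190 → 13/95
merge 13/95 + 37/190 → 63/190
merge 37/190 + 43/190 → 8/19
merge 47/190 + 63/190 → 11/19
merge 8/19 + 11/19 → 1
L = 13/95 + 63/190 + 8/19 + 11/19 + 1 = 469/190 ≈ 2.468 bits/symbol.

2.468 bits/symbol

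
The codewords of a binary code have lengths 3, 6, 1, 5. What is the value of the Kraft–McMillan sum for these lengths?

0.671875

With common denominator 2^6 = 64: Σ 2^(−ℓᵢ) = 8/64 + 1/64 + 32/64 + 2/64 = 43/64 = 0.671875.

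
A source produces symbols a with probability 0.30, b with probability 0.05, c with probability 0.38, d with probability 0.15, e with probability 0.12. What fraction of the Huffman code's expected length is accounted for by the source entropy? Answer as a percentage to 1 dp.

Entropy H = −Σ p log₂ p ≈ 2.0453 bits.
Huffman merges: 1/20+3/25→17/100; 3/20+17/100→8/25; 3/10+8/25→31/50; 19/50+31/50→1. L = 211/100 ≈ 2.1100.
Efficiency = H/L = 2.0453/2.1100 = 96.9%.

96.9%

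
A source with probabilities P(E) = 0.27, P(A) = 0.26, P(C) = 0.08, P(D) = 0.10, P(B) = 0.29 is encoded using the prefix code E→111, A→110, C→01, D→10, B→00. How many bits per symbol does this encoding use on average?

L̄ = Σ pᵢ·ℓᵢ = 0.27·3 + 0.26·3 + 0.08·2 + 0.10·2 + 0.29·2 = 2.53 bits/symbol.

2.53 bits/symbol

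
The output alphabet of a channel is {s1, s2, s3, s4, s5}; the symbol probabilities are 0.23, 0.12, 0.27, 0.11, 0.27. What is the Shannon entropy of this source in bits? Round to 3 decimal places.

H = −Σ pᵢ log₂ pᵢ.
−0.23·log₂(0.23) = 0.4877
−0.12·log₂(0.12) = 0.3671
−0.27·log₂(0.27) = 0.5100
−0.11·log₂(0.11) = 0.3503
−0.27·log₂(0.27) = 0.5100
Sum ≈ 2.2251 → 2.225 bits.

2.225 bits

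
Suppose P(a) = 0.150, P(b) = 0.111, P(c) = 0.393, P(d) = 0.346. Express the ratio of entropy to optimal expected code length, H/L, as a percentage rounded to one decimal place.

97.5%

Entropy H = −Σ p log₂ p ≈ 1.8219 bits.
Huffman merges: 111/1000+3/20→261/1000; 261/1000+173/500→607/1000; 393/1000+607/1000→1. L = 467/250 ≈ 1.8680.
Efficiency = H/L = 1.8219/1.8680 = 97.5%.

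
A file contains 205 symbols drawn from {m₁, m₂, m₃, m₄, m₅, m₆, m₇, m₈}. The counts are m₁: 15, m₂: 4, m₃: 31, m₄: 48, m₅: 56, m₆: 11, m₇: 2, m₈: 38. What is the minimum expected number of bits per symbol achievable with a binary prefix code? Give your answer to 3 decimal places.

Probabilities are the counts divided by 205.
Repeatedly combine the two least-probable nodes; the expected code length is the sum of the merged weights.
merge 2/205 + 4/205 → 6/205
merge 6/205 + 11/205 → 17/205
merge 3/41 + 17/205 → 32/205
merge 31/205 + 32/205 → 63/205
merge 38/205 + 48/205 → 86/205
merge 56/205 + 63/205 → 119/205
merge 86/205 + 119/205 → 1
L = 6/205 + 17/205 + 32/205 + 63/205 + 86/205 + 119/205 + 1 = 528/205 ≈ 2.576 bits/symbol.

2.576 bits/symbol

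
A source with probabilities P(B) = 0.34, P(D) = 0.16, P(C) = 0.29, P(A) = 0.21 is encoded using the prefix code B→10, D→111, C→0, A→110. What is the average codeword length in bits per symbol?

2.08 bits/symbol

L̄ = Σ pᵢ·ℓᵢ = 0.34·2 + 0.16·3 + 0.29·1 + 0.21·3 = 2.08 bits/symbol.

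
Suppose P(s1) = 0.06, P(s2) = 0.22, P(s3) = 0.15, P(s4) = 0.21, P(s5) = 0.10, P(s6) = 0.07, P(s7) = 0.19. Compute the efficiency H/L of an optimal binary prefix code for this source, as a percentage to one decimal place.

Entropy H = −Σ p log₂ p ≈ 2.6634 bits.
Huffman merges: 3/50+7/100→13/100; 1/10+13/100→23/100; 3/20+19/100→17/50; 21/100+11/50→43/100; 23/100+17/50→57/100; 43/100+57/100→1. L = 27/10 ≈ 2.7000.
Efficiency = H/L = 2.6634/2.7000 = 98.6%.

98.6%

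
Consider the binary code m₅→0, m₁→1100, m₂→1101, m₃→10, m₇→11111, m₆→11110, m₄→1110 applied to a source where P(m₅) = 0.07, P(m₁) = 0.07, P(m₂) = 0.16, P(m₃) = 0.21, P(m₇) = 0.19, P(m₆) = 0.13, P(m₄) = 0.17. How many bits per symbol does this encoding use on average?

L̄ = Σ pᵢ·ℓᵢ = 0.07·1 + 0.07·4 + 0.16·4 + 0.21·2 + 0.19·5 + 0.13·5 + 0.17·4 = 3.69 bits/symbol.

3.69 bits/symbol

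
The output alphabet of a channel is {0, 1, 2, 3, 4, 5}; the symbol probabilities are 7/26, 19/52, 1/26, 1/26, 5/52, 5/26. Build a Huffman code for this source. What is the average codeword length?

Repeatedly combine the two least-probable nodes; the expected code length is the sum of the merged weights.
merge 1/26 + 1/26 → 1/13
merge 1/13 + 5/52 → 9/52
merge 9/52 + 5/26 → 19/52
merge 7/26 + 19/52 → 33/52
merge 19/52 + 33/52 → 1
L = 1/13 + 9/52 + 19/52 + 33/52 + 1 = 9/4 = 2.25 bits/symbol.

2.25 bits/symbol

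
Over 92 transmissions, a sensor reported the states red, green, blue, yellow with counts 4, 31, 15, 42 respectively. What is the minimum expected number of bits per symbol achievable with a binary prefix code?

1.75 bits/symbol

Probabilities are the counts divided by 92.
Repeatedly combine the two least-probable nodes; the expected code length is the sum of the merged weights.
merge 1/23 + 15/92 → 19/92
merge 19/92 + 31/92 → 25/46
merge 21/46 + 25/46 → 1
L = 19/92 + 25/46 + 1 = 7/4 = 1.75 bits/symbol.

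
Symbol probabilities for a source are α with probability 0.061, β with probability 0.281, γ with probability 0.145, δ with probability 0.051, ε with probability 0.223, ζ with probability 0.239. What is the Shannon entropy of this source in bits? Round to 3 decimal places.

2.360 bits

H = −Σ pᵢ log₂ pᵢ.
−0.061·log₂(0.061) = 0.2461
−0.281·log₂(0.281) = 0.5146
−0.145·log₂(0.145) = 0.4040
−0.051·log₂(0.051) = 0.2190
−0.223·log₂(0.223) = 0.4828
−0.239·log₂(0.239) = 0.4935
Sum ≈ 2.3599 → 2.360 bits.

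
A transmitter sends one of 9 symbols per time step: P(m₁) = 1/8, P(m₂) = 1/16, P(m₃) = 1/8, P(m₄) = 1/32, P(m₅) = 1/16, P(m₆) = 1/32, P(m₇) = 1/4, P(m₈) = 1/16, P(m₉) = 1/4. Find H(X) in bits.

2.8125 bits

Each probability is a power of 1/2, so log₂(1/p) is an integer.
H = Σ p·log₂(1/p) = 1/8·3 + 1/16·4 + 1/8·3 + 1/32·5 + 1/16·4 + 1/32·5 + 1/4·2 + 1/16·4 + 1/4·2 = 2.8125 bits.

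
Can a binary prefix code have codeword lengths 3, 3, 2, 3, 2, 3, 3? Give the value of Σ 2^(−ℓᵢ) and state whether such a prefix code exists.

1.125; no

With common denominator 2^3 = 8: Σ 2^(−ℓᵢ) = 1/8 + 1/8 + 2/8 + 1/8 + 2/8 + 1/8 + 1/8 = 9/8 = 1.125.
Kraft's inequality requires Σ ≤ 1; here Σ = 1.125 > 1, so no such prefix code exists.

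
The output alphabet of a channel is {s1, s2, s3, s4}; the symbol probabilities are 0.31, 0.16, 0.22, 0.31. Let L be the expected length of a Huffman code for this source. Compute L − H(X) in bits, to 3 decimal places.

Entropy H = −Σ p log₂ p ≈ 1.9512 bits.
Huffman merges: 4/25+11/50→19/50; 31/100+31/100→31/50; 19/50+31/50→1. L = 2 ≈ 2.0000.
L − H = 2.0000 − 1.9512 = 0.049 bits.

0.049 bits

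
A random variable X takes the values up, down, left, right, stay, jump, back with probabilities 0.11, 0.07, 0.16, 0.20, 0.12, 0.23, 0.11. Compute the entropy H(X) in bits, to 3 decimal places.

2.711 bits

H = −Σ pᵢ log₂ pᵢ.
−0.11·log₂(0.11) = 0.3503
−0.07·log₂(0.07) = 0.2686
−0.16·log₂(0.16) = 0.4230
−0.20·log₂(0.20) = 0.4644
−0.12·log₂(0.12) = 0.3671
−0.23·log₂(0.23) = 0.4877
−0.11·log₂(0.11) = 0.3503
Sum ≈ 2.7113 → 2.711 bits.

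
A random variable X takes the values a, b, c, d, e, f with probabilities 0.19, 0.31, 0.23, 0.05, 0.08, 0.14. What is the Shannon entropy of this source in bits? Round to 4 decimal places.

H = −Σ pᵢ log₂ pᵢ.
−0.19·log₂(0.19) = 0.4552
−0.31·log₂(0.31) = 0.5238
−0.23·log₂(0.23) = 0.4877
−0.05·log₂(0.05) = 0.2161
−0.08·log₂(0.08) = 0.2915
−0.14·log₂(0.14) = 0.3971
Sum ≈ 2.3714 → 2.3714 bits.

2.3714 bits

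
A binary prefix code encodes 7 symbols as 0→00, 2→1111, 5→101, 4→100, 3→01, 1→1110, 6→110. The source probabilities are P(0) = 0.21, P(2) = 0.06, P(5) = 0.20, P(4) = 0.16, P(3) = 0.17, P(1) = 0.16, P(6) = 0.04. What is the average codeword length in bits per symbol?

L̄ = Σ pᵢ·ℓᵢ = 0.21·2 + 0.06·4 + 0.20·3 + 0.16·3 + 0.17·2 + 0.16·4 + 0.04·3 = 2.84 bits/symbol.

2.84 bits/symbol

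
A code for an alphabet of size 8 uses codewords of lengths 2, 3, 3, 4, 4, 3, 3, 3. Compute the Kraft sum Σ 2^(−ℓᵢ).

1

With common denominator 2^4 = 16: Σ 2^(−ℓᵢ) = 4/16 + 2/16 + 2/16 + 1/16 + 1/16 + 2/16 + 2/16 + 2/16 = 16/16 = 1.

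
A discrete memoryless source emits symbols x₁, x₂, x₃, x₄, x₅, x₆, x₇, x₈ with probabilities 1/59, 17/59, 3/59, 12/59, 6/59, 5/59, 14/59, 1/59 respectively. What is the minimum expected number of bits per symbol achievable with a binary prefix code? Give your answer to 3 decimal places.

2.559 bits/symbol

Repeatedly combine the two least-probable nodes; the expected code length is the sum of the merged weights.
merge 1/59 + 1/59 → 2/59
merge 2/59 + 3/59 → 5/59
merge 5/59 + 5/59 → 10/59
merge 6/59 + 10/59 → 16/59
merge 12/59 + 14/59 → 26/59
merge 16/59 + 17/59 → 33/59
merge 26/59 + 33/59 → 1
L = 2/59 + 5/59 + 10/59 + 16/59 + 26/59 + 33/59 + 1 = 151/59 ≈ 2.559 bits/symbol.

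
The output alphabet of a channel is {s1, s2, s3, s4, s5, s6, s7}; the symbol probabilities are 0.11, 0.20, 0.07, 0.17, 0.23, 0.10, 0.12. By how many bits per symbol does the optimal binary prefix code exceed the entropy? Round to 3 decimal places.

0.035 bits

Entropy H = −Σ p log₂ p ≈ 2.7047 bits.
Huffman merges: 7/100+1/10→17/100; 11/100+3/25→23/100; 17/100+17/100→17/50; 1/5+23/100→43/100; 23/100+17/50→57/100; 43/100+57/100→1. L = 137/50 ≈ 2.7400.
L − H = 2.7400 − 2.7047 = 0.035 bits.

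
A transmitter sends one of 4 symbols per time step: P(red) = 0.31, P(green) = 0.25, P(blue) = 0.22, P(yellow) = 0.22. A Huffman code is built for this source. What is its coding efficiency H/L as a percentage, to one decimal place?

99.2%

Entropy H = −Σ p log₂ p ≈ 1.9849 bits.
Huffman merges: 11/50+11/50→11/25; 1/4+31/100→14/25; 11/25+14/25→1. L = 2 ≈ 2.0000.
Efficiency = H/L = 1.9849/2.0000 = 99.2%.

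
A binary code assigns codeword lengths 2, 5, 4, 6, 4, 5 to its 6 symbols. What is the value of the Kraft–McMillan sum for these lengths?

0.453125

With common denominator 2^6 = 64: Σ 2^(−ℓᵢ) = 16/64 + 2/64 + 4/64 + 1/64 + 4/64 + 2/64 = 29/64 = 0.453125.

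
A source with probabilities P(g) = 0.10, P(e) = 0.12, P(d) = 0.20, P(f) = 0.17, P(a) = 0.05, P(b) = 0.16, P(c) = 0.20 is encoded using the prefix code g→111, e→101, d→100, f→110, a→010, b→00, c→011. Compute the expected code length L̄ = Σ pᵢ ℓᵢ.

L̄ = Σ pᵢ·ℓᵢ = 0.10·3 + 0.12·3 + 0.20·3 + 0.17·3 + 0.05·3 + 0.16·2 + 0.20·3 = 2.84 bits/symbol.

2.84 bits/symbol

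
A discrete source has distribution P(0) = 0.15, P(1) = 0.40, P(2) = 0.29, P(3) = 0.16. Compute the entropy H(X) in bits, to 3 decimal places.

1.880 bits

H = −Σ pᵢ log₂ pᵢ.
−0.15·log₂(0.15) = 0.4105
−0.40·log₂(0.40) = 0.5288
−0.29·log₂(0.29) = 0.5179
−0.16·log₂(0.16) = 0.4230
Sum ≈ 1.8802 → 1.880 bits.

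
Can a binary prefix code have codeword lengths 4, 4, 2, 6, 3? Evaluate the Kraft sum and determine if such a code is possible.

0.515625; yes

With common denominator 2^6 = 64: Σ 2^(−ℓᵢ) = 4/64 + 4/64 + 16/64 + 1/64 + 8/64 = 33/64 = 0.515625.
Kraft's inequality requires Σ ≤ 1; here Σ = 0.515625 ≤ 1, so such a prefix code exists.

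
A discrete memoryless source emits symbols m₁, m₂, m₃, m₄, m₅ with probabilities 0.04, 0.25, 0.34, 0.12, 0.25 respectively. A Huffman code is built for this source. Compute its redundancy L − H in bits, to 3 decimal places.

0.078 bits

Entropy H = −Σ p log₂ p ≈ 2.0820 bits.
Huffman merges: 1/25+3/25→4/25; 4/25+1/4→41/100; 1/4+17/50→59/100; 41/100+59/100→1. L = 54/25 ≈ 2.1600.
L − H = 2.1600 − 2.0820 = 0.078 bits.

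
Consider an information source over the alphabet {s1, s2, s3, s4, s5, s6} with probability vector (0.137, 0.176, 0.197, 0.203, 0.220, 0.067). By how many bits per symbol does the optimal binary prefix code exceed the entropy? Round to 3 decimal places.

0.072 bits

Entropy H = −Σ p log₂ p ≈ 2.5046 bits.
Huffman merges: 67/1000+137/1000→51/250; 22/125+197/1000→373/1000; 203/1000+51/250→407/1000; 11/50+373/1000→593/1000; 407/1000+593/1000→1. L = 2577/1000 ≈ 2.5770.
L − H = 2.5770 − 2.5046 = 0.072 bits.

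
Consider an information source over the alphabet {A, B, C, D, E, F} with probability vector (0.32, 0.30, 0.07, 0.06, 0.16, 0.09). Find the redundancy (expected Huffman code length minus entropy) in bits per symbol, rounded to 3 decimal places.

0.055 bits

Entropy H = −Σ p log₂ p ≈ 2.2949 bits.
Huffman merges: 3/50+7/100→13/100; 9/100+13/100→11/50; 4/25+11/50→19/50; 3/10+8/25→31/50; 19/50+31/50→1. L = 47/20 ≈ 2.3500.
L − H = 2.3500 − 2.2949 = 0.055 bits.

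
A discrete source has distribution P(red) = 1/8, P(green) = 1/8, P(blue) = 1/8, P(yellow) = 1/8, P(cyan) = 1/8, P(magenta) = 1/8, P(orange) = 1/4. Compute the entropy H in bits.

2.75 bits

Each probability is a power of 1/2, so log₂(1/p) is an integer.
H = Σ p·log₂(1/p) = 1/8·3 + 1/8·3 + 1/8·3 + 1/8·3 + 1/8·3 + 1/8·3 + 1/4·2 = 2.75 bits.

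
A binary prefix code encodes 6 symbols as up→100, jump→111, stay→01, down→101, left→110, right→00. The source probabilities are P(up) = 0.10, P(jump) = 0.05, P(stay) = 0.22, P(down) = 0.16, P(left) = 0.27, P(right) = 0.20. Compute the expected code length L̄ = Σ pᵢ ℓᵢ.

2.58 bits/symbol

L̄ = Σ pᵢ·ℓᵢ = 0.10·3 + 0.05·3 + 0.22·2 + 0.16·3 + 0.27·3 + 0.20·2 = 2.58 bits/symbol.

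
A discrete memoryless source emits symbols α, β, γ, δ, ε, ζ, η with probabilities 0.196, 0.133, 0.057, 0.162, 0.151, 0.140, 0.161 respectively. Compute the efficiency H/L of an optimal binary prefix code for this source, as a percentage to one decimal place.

97.8%

Entropy H = −Σ p log₂ p ≈ 2.7420 bits.
Huffman merges: 57/1000+133/1000→19/100; 7/50+151/1000→291/1000; 161/1000+81/500→323/1000; 19/100+49/250→193/500; 291/1000+323/1000→307/500; 193/500+307/500→1. L = 701/250 ≈ 2.8040.
Efficiency = H/L = 2.7420/2.8040 = 97.8%.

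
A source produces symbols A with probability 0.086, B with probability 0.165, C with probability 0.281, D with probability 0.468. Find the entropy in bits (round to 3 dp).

H = −Σ pᵢ log₂ pᵢ.
−0.086·log₂(0.086) = 0.3044
−0.165·log₂(0.165) = 0.4289
−0.281·log₂(0.281) = 0.5146
−0.468·log₂(0.468) = 0.5127
Sum ≈ 1.7606 → 1.761 bits.

1.761 bits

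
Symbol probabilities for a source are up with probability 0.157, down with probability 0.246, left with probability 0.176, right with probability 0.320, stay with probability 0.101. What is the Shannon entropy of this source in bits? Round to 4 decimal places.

2.2183 bits

H = −Σ pᵢ log₂ pᵢ.
−0.157·log₂(0.157) = 0.4194
−0.246·log₂(0.246) = 0.4977
−0.176·log₂(0.176) = 0.4411
−0.320·log₂(0.320) = 0.5260
−0.101·log₂(0.101) = 0.3341
Sum ≈ 2.2183 → 2.2183 bits.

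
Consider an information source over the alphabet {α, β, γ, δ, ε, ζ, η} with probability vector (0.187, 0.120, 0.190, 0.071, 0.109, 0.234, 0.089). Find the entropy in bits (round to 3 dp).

H = −Σ pᵢ log₂ pᵢ.
−0.187·log₂(0.187) = 0.4523
−0.120·log₂(0.120) = 0.3671
−0.190·log₂(0.190) = 0.4552
−0.071·log₂(0.071) = 0.2709
−0.109·log₂(0.109) = 0.3485
−0.234·log₂(0.234) = 0.4903
−0.089·log₂(0.089) = 0.3106
Sum ≈ 2.6950 → 2.695 bits.

2.695 bits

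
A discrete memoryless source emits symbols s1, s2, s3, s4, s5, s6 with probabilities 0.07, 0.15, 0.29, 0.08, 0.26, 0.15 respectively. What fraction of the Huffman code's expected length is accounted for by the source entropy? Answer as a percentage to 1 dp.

98.1%

Entropy H = −Σ p log₂ p ≈ 2.4043 bits.
Huffman merges: 7/100+2/25→3/20; 3/20+3/20→3/10; 3/20+13/50→41/100; 29/100+3/10→59/100; 41/100+59/100→1. L = 49/20 ≈ 2.4500.
Efficiency = H/L = 2.4043/2.4500 = 98.1%.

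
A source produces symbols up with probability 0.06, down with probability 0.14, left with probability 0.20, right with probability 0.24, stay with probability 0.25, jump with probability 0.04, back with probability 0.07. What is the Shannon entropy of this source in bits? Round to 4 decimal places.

H = −Σ pᵢ log₂ pᵢ.
−0.06·log₂(0.06) = 0.2435
−0.14·log₂(0.14) = 0.3971
−0.20·log₂(0.20) = 0.4644
−0.24·log₂(0.24) = 0.4941
−0.25·log₂(0.25) = 0.5000
−0.04·log₂(0.04) = 0.1858
−0.07·log₂(0.07) = 0.2686
Sum ≈ 2.5535 → 2.5535 bits.

2.5535 bits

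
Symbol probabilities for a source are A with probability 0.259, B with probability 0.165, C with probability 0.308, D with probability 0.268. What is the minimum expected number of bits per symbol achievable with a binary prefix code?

Repeatedly combine the two least-probable nodes; the expected code length is the sum of the merged weights.
merge 33/200 + 259/1000 → 53/125
merge 67/250 + 77/250 → 72/125
merge 53/125 + 72/125 → 1
L = 53/125 + 72/125 + 1 = 2 bits/symbol.

2 bits/symbol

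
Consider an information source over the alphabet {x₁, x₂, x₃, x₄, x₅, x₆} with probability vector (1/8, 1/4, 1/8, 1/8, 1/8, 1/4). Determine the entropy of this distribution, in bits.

2.5 bits

Each probability is a power of 1/2, so log₂(1/p) is an integer.
H = Σ p·log₂(1/p) = 1/8·3 + 1/4·2 + 1/8·3 + 1/8·3 + 1/8·3 + 1/4·2 = 2.5 bits.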